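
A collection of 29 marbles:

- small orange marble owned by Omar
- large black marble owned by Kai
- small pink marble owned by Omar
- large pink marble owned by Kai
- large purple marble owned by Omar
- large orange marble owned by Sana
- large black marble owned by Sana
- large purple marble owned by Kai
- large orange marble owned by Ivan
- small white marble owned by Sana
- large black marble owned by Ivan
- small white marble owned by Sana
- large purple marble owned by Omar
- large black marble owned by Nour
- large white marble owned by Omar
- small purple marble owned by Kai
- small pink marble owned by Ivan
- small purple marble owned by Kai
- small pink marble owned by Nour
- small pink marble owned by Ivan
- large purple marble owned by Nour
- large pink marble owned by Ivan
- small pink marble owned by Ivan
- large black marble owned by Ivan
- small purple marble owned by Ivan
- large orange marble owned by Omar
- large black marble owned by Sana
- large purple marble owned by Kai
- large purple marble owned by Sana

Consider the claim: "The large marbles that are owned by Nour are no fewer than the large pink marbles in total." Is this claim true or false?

Count of large marbles owned by Nour: 2.
There are 2 large pink marbles.
The claim requires 2 ≥ 2, which holds.

True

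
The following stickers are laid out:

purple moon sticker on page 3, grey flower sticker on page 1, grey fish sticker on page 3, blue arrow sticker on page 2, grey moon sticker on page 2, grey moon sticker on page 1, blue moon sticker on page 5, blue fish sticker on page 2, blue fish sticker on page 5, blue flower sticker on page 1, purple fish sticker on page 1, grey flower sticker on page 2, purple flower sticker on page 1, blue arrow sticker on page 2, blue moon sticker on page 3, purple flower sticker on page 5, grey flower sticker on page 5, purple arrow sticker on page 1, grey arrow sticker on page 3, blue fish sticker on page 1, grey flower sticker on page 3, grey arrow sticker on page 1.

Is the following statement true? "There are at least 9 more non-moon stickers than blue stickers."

|non-moon stickers| = 17.
|blue stickers| = 8.
The claim requires 17 − 8 = 9 ≥ 9, which holds.

True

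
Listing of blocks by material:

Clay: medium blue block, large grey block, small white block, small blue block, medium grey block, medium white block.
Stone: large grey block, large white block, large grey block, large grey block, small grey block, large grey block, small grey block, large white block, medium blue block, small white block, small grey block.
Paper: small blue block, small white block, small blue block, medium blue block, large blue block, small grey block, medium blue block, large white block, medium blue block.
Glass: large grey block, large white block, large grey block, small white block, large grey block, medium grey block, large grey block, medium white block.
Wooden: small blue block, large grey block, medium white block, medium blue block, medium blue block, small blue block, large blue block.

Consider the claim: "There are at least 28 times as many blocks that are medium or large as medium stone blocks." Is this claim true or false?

True

There are 28 blocks that are medium or large.
There is 1 medium stone block.
The claim requires 28 ≥ 28 × 1 = 28, which holds.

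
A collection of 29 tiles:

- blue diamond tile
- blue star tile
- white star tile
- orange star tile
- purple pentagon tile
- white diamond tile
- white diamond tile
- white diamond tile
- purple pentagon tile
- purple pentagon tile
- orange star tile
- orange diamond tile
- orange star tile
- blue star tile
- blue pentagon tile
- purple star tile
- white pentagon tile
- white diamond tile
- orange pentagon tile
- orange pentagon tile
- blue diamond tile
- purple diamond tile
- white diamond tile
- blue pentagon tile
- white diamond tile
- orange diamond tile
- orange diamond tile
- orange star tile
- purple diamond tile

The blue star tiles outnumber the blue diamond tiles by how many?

blue star tiles: 2.
blue diamond tiles: 2.
2 − 2 = 0.

0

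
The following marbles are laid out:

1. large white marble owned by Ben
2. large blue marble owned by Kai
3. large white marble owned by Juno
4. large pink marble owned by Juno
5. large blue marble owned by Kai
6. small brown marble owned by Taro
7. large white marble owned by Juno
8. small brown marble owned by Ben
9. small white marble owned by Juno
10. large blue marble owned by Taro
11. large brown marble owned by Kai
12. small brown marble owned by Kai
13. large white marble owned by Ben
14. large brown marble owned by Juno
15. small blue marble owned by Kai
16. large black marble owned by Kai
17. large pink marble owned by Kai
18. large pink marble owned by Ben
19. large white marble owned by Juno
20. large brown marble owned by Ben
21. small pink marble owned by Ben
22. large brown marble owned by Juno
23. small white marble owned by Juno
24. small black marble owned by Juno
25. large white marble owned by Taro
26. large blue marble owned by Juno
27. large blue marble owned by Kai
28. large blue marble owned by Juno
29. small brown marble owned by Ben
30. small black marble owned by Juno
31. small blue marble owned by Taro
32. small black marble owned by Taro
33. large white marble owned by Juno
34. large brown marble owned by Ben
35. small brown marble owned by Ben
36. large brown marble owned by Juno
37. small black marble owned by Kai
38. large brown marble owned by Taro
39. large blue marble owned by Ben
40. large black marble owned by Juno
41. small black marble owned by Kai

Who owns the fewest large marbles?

Taro

Counts by owner (restricted to large marbles): Juno→11, Ben→6, Kai→6, Taro→3.
The minimum is 3, held uniquely by Taro.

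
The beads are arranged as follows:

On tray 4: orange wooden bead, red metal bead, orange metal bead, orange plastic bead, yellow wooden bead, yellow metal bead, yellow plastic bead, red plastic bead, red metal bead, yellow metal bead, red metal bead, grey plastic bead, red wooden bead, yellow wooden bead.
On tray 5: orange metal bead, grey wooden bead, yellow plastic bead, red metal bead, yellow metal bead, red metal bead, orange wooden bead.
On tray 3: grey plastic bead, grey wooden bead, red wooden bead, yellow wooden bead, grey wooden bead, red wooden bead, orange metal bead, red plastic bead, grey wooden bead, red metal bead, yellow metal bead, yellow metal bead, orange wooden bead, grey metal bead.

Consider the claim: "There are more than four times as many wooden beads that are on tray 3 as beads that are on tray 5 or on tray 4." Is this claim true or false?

There are 7 wooden beads on tray 3.
There are 21 beads on tray 5 or on tray 4.
The claim requires 7 > 4 × 21 = 84, which does not hold.

False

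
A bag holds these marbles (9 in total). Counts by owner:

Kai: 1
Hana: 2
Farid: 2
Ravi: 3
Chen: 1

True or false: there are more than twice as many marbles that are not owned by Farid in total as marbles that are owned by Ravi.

True

marbles that are not owned by Farid: 7.
marbles owned by Ravi: 3.
The claim requires 7 > 2 × 3 = 6, which holds.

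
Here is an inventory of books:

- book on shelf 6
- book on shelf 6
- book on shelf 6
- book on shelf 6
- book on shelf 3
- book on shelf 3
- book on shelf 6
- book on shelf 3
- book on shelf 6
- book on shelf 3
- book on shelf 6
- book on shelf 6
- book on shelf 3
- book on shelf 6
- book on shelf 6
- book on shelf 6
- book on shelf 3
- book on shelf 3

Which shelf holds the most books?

Counts by shelf: shelf 6→11, shelf 3→7.
The maximum is 11, held uniquely by shelf 6.

shelf 6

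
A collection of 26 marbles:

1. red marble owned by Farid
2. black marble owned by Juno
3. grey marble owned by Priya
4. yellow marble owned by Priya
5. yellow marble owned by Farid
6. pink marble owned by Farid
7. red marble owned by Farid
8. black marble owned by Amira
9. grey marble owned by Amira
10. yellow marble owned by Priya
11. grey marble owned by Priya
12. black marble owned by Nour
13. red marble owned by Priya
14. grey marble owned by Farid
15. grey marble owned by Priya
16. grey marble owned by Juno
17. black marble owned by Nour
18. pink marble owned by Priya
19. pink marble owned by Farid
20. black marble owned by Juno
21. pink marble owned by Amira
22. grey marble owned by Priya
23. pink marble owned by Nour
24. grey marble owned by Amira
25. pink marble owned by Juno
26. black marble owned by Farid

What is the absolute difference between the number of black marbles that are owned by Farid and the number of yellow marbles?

2

black marbles owned by Farid: 1. yellow marbles: 3.
|1 − 3| = 3 − 1 = 2.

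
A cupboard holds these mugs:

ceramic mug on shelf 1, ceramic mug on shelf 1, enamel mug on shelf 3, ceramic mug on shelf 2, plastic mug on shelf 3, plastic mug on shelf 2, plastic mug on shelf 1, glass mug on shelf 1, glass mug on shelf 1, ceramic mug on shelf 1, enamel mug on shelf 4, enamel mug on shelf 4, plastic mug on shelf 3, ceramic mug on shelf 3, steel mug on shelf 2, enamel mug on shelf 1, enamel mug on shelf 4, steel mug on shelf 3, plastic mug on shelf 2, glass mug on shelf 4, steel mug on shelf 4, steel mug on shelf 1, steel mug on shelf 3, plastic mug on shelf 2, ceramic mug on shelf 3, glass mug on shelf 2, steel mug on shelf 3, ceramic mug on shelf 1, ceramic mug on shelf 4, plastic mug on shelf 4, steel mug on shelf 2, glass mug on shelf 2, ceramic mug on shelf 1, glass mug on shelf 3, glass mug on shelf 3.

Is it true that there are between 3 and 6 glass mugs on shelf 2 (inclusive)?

|glass mugs on shelf 2| = 2.
The claim requires 3 ≤ 2 ≤ 6, which does not hold.

False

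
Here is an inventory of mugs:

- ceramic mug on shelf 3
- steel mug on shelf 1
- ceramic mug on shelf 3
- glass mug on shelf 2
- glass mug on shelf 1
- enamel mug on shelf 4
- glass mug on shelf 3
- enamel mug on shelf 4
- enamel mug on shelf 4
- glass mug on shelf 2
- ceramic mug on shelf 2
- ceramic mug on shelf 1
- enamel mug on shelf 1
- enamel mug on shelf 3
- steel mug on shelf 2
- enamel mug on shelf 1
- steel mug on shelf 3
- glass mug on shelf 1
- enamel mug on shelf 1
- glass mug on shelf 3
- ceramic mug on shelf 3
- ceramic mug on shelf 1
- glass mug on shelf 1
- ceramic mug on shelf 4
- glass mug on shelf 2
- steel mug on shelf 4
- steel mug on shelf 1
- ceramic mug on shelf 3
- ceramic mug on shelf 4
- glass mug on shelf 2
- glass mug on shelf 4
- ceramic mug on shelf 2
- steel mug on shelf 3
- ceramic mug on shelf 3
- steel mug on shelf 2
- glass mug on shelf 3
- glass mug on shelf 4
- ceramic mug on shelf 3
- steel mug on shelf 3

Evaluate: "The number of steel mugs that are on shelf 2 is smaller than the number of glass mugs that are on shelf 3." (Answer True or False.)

There are 2 steel mugs on shelf 2.
There are 3 glass mugs on shelf 3.
The claim requires 2 < 3, which holds.

True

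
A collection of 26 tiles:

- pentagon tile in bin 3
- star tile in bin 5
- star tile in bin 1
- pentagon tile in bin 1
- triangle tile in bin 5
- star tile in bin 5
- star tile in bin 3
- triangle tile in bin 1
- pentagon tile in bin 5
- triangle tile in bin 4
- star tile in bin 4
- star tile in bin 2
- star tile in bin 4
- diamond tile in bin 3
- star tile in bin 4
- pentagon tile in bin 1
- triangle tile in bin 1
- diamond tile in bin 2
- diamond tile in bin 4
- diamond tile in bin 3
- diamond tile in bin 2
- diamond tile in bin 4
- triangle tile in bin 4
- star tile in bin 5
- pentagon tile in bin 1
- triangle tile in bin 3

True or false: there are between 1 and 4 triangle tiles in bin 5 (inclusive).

triangle tiles in bin 5: 1.
The claim requires 1 ≤ 1 ≤ 4, which holds.

True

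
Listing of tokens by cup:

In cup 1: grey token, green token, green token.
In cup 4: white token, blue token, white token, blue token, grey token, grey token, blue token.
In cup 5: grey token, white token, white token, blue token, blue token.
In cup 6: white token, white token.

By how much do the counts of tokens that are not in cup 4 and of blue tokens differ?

5

tokens that are not in cup 4: 10. blue tokens: 5.
|10 − 5| = 10 − 5 = 5.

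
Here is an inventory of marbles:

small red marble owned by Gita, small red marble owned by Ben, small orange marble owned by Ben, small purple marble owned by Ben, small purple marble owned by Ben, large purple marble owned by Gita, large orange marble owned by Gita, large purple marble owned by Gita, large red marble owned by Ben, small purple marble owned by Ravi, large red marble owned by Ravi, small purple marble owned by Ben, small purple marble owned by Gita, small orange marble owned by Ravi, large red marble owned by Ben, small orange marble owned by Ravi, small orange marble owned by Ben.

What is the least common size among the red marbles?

Counts by size (restricted to red marbles): large 3, small 2.
The minimum is 2, held uniquely by small.

small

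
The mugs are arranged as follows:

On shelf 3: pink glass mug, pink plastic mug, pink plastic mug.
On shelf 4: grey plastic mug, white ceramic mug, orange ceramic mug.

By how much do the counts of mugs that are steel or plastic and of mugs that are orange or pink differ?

1

mugs that are steel or plastic: 3. mugs that are orange or pink: 4.
|3 − 4| = 4 − 3 = 1.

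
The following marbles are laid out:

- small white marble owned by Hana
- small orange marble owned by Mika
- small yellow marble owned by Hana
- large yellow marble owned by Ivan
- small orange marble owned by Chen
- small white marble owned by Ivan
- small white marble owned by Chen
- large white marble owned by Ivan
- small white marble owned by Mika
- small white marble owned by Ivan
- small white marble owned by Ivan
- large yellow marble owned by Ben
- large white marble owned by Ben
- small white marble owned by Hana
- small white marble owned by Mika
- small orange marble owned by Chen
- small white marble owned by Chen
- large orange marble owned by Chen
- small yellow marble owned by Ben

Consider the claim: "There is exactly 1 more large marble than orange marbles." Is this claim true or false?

True

There are 5 large marbles.
There are 4 orange marbles.
The claim requires 5 − 4 (= 1) to equal 1, which holds.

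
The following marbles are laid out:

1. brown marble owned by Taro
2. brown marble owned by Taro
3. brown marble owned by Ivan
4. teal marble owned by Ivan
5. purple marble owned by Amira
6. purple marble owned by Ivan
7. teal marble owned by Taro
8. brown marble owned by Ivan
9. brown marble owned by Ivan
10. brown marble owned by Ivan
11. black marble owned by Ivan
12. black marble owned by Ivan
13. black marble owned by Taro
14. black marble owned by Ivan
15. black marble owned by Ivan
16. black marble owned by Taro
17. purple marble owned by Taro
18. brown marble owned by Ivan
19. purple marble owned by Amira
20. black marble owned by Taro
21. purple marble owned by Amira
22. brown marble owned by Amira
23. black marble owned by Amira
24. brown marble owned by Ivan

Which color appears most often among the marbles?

brown

Counts by color: brown 9, black 8, purple 5, teal 2.
The maximum is 9, held uniquely by brown.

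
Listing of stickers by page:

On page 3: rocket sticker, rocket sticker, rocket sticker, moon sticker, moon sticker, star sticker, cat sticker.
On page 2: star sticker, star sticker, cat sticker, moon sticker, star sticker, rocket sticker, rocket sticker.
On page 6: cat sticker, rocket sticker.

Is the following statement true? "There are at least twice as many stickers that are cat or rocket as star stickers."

There are 9 stickers that are cat or rocket.
There are 4 star stickers.
The claim requires 9 ≥ 2 × 4 = 8, which holds.

True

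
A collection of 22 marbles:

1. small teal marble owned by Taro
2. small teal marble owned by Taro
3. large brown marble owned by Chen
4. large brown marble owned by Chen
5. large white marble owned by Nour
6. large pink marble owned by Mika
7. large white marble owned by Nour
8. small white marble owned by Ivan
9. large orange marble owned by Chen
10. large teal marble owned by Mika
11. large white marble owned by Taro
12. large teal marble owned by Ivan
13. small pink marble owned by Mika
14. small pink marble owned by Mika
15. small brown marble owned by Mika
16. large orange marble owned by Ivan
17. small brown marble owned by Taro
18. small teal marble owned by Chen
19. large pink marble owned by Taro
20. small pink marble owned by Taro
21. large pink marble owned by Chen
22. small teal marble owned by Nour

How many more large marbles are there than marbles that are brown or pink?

2

large marbles: 12.
marbles that are brown or pink: 10.
12 − 10 = 2.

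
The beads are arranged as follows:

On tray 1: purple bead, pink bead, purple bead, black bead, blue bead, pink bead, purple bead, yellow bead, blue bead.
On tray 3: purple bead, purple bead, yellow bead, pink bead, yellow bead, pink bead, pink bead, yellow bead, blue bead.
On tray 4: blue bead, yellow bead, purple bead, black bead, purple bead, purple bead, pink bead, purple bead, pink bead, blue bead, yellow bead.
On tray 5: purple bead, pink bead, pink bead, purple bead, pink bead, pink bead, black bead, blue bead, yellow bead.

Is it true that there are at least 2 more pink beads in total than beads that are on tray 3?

|pink beads| = 11.
|beads on tray 3| = 9.
The claim requires 11 − 9 = 2 ≥ 2, which holds.

True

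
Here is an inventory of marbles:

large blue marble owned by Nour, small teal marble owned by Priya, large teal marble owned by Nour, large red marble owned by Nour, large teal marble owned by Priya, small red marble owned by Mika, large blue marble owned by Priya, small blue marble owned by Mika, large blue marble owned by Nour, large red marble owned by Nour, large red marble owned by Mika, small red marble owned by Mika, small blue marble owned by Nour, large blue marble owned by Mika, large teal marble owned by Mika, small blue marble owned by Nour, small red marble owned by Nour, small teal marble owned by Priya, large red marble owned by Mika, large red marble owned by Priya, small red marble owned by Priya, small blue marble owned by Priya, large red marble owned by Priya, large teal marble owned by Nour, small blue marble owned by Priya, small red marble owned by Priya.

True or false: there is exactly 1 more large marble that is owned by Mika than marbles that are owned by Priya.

False

large marbles owned by Mika: 4.
marbles owned by Priya: 10.
The claim requires 4 − 10 (= -6) to equal 1, which does not hold.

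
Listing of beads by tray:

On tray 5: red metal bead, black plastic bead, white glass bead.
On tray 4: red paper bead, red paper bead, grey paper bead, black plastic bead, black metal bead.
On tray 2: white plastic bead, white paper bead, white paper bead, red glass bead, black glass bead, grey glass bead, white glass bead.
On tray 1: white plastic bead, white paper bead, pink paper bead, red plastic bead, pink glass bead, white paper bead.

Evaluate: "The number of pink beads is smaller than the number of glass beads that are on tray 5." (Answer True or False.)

False

There are 2 pink beads.
There is 1 glass bead on tray 5.
The claim requires 2 < 1, which does not hold.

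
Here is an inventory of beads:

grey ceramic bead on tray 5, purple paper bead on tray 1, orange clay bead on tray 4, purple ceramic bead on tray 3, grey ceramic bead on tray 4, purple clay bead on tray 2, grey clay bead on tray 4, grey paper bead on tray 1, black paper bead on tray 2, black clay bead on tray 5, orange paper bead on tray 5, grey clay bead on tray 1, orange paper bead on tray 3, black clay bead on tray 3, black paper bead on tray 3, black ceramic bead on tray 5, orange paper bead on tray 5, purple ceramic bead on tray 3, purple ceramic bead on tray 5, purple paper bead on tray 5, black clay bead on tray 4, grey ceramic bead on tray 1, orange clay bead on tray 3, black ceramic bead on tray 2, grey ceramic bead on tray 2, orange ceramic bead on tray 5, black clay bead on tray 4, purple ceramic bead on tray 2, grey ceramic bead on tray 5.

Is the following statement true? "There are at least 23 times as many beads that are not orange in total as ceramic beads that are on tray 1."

True

beads that are not orange: 23.
ceramic beads on tray 1: 1.
The claim requires 23 ≥ 23 × 1 = 23, which holds.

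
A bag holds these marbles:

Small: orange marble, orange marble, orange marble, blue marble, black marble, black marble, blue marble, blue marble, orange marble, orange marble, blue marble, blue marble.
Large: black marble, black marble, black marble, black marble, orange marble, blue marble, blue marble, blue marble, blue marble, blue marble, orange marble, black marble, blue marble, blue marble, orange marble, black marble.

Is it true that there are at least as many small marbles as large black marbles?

True

|small marbles| = 12.
|large black marbles| = 6.
The claim requires 12 ≥ 6, which holds.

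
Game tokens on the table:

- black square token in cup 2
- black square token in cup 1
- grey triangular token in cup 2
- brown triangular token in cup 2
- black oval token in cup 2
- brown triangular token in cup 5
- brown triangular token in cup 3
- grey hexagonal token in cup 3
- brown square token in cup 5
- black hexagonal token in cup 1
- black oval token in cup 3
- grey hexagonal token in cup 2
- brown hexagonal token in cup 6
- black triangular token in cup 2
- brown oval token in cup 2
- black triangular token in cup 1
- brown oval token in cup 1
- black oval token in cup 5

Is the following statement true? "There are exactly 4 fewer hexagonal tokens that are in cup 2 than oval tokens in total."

True

There is 1 hexagonal token in cup 2.
There are 5 oval tokens.
The claim requires 5 − 1 (= 4) to equal 4, which holds.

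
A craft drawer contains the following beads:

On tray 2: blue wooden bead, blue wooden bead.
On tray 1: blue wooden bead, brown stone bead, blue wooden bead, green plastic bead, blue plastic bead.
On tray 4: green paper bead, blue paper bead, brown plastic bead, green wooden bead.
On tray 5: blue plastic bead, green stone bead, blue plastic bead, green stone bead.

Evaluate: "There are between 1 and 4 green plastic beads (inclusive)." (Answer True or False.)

True

There is 1 green plastic bead.
The claim requires 1 ≤ 1 ≤ 4, which holds.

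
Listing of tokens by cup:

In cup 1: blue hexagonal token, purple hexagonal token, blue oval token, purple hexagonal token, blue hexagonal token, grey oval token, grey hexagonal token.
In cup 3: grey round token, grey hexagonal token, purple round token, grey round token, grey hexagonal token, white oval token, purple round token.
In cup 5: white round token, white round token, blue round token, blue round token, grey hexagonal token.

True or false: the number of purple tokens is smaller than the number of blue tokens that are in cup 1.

False

There are 4 purple tokens.
There are 3 blue tokens in cup 1.
The claim requires 4 < 3, which does not hold.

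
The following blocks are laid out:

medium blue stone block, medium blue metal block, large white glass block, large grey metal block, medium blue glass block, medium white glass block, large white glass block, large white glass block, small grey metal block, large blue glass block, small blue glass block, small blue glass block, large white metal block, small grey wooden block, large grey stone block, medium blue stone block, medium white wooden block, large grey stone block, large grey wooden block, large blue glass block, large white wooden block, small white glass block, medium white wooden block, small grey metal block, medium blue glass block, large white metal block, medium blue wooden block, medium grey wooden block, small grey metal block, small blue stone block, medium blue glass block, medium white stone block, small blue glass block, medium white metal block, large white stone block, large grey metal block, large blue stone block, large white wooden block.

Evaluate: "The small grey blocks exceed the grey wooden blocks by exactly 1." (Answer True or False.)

True

|small grey blocks| = 4.
|grey wooden blocks| = 3.
The claim requires 4 − 3 (= 1) to equal 1, which holds.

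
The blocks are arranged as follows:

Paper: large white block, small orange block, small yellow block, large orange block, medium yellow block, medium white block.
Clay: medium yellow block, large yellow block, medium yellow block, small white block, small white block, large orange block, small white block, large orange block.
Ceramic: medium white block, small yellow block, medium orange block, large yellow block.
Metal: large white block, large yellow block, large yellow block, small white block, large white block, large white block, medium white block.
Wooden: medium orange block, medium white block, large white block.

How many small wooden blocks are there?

0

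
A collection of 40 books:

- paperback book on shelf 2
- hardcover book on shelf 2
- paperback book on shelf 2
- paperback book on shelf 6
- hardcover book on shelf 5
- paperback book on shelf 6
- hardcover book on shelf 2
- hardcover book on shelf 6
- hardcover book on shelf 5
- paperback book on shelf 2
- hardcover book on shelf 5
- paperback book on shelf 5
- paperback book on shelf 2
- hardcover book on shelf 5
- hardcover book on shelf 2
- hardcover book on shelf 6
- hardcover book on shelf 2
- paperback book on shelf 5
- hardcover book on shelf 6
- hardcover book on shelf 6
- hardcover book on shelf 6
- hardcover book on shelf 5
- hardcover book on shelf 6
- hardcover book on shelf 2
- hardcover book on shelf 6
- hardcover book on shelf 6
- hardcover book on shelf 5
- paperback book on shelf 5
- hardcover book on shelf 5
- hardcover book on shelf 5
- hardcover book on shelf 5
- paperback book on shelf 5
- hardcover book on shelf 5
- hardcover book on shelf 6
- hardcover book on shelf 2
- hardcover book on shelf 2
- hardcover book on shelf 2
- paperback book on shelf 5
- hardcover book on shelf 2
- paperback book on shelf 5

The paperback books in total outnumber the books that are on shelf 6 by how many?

paperback books: 12.
books on shelf 6: 11.
12 − 11 = 1.

1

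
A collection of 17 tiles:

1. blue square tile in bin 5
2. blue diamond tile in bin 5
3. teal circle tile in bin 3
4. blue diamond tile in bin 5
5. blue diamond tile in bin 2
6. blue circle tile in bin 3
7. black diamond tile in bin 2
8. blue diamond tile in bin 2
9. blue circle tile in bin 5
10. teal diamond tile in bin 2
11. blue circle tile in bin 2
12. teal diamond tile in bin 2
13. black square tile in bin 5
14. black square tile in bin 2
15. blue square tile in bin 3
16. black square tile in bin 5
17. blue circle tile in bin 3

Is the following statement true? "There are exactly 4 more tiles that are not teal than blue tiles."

True

There are 14 tiles that are not teal.
There are 10 blue tiles.
The claim requires 14 − 10 (= 4) to equal 4, which holds.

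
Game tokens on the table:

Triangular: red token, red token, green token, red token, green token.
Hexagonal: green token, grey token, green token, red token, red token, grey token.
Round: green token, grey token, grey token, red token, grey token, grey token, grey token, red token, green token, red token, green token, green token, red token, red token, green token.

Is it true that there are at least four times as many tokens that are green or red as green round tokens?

False

|tokens that are green or red| = 19.
|green round tokens| = 5.
The claim requires 19 ≥ 4 × 5 = 20, which does not hold.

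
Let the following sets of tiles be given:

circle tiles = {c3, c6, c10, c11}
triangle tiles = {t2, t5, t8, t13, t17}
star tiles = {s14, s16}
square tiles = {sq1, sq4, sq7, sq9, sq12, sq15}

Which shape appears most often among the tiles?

square

Counts by shape: square 6, triangle 5, circle 4, star 2.
The maximum is 6, held uniquely by square.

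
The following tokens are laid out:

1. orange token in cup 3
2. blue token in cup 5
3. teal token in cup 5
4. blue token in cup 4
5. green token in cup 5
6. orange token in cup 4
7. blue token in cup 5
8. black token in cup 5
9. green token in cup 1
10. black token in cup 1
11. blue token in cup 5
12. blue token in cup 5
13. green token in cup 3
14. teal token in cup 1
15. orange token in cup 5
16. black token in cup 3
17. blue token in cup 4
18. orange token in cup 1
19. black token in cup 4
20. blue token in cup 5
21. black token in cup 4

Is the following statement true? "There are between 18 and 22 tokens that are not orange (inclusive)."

False

There are 17 tokens that are not orange.
The claim requires 18 ≤ 17 ≤ 22, which does not hold.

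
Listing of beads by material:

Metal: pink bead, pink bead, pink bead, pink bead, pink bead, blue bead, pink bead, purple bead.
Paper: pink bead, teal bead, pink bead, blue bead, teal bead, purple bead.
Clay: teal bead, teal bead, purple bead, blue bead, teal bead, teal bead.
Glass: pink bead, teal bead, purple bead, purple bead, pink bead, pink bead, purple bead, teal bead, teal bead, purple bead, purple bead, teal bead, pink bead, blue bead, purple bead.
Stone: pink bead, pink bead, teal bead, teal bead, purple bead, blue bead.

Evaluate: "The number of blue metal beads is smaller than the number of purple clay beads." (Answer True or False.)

|blue metal beads| = 1.
|purple clay beads| = 1.
The claim requires 1 < 1, which does not hold.

False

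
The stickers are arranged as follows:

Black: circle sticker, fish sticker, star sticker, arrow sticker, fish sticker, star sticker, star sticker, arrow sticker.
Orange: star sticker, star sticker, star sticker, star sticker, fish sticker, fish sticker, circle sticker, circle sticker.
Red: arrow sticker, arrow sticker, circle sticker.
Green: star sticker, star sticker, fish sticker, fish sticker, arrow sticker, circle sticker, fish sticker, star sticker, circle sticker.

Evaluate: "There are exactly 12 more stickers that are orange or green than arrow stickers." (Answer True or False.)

True

There are 17 stickers that are orange or green.
There are 5 arrow stickers.
The claim requires 17 − 5 (= 12) to equal 12, which holds.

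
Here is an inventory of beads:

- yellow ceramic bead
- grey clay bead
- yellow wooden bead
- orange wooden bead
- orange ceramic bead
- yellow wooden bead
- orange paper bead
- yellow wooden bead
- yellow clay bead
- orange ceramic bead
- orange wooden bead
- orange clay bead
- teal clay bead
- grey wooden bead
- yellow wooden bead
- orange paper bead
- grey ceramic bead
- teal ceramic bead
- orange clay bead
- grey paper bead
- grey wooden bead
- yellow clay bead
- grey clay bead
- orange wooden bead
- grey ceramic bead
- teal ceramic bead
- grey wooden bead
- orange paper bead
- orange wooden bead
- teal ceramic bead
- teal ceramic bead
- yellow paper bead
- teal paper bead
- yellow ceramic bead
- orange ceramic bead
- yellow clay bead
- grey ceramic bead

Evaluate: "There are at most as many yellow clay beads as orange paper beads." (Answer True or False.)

yellow clay beads: 3.
orange paper beads: 3.
The claim requires 3 ≤ 3, which holds.

True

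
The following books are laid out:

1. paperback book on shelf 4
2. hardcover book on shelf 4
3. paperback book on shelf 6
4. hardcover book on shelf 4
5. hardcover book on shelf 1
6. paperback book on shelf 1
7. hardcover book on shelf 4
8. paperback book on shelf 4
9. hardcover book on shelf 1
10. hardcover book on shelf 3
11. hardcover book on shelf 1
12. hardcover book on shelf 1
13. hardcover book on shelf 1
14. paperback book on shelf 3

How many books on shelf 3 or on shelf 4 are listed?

7

on shelf 3: 2; on shelf 4: 5; together 2 + 5 = 7.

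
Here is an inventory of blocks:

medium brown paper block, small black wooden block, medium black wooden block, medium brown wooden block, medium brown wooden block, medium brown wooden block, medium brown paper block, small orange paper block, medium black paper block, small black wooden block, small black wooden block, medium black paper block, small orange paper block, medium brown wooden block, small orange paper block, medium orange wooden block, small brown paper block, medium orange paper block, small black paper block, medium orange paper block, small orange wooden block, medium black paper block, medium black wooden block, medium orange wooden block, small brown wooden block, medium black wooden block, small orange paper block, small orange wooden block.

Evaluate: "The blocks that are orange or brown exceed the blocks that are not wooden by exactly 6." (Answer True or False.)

There are 18 blocks that are orange or brown.
There are 13 blocks that are not wooden.
The claim requires 18 − 13 (= 5) to equal 6, which does not hold.

False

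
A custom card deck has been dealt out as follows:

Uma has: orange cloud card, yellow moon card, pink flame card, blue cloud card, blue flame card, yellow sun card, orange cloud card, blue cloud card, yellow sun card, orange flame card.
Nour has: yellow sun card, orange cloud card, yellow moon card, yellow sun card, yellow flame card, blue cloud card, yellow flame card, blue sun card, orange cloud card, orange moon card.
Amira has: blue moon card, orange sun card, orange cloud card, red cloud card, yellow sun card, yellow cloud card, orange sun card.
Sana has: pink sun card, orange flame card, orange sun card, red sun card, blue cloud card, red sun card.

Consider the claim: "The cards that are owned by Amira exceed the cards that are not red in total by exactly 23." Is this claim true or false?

cards owned by Amira: 7.
cards that are not red: 30.
The claim requires 7 − 30 (= -23) to equal 23, which does not hold.

False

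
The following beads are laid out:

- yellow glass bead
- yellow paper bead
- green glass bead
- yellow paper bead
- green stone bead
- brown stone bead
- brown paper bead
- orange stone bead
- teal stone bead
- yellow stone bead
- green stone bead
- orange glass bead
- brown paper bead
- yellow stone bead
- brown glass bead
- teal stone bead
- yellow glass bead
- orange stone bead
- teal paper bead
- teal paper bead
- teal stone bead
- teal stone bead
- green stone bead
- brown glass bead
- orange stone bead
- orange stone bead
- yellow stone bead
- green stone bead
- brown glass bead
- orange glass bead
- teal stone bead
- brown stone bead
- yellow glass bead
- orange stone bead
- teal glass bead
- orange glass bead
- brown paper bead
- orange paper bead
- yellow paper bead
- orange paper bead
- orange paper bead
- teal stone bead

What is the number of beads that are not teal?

Total beads: 42; with the excluded value: 9; remaining 42 − 9 = 33.

33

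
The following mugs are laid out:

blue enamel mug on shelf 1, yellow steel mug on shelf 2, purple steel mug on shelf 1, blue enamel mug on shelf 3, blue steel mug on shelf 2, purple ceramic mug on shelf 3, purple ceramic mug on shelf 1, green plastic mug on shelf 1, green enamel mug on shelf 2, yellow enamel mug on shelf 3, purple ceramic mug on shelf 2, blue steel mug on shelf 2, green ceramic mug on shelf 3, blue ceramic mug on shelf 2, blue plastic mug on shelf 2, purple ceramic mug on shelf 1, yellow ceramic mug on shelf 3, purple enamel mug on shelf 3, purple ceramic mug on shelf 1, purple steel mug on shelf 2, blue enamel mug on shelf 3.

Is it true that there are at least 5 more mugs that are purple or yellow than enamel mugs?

There are 11 mugs that are purple or yellow.
There are 6 enamel mugs.
The claim requires 11 − 6 = 5 ≥ 5, which holds.

True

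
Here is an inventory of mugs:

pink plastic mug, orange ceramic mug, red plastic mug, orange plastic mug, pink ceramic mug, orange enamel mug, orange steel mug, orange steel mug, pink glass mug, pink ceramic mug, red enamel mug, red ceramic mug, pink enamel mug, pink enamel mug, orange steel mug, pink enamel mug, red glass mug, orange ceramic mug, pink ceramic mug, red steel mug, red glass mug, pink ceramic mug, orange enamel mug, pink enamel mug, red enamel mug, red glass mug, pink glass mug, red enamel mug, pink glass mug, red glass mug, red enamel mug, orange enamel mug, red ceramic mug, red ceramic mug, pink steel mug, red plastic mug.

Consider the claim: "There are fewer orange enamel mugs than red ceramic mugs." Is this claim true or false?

False

orange enamel mugs: 3.
red ceramic mugs: 3.
The claim requires 3 < 3, which does not hold.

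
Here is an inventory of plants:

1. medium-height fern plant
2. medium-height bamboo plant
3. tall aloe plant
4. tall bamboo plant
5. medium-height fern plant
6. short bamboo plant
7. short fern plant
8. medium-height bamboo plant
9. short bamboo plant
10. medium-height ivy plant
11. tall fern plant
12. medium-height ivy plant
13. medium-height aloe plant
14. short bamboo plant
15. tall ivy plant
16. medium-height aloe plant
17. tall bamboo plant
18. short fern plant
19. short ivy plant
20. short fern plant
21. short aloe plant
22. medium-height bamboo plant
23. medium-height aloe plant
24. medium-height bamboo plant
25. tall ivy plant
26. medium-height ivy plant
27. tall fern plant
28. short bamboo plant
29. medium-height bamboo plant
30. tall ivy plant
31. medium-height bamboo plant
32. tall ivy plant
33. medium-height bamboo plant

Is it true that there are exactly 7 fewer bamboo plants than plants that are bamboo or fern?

True

bamboo plants: 13.
plants that are bamboo or fern: 20.
The claim requires 20 − 13 (= 7) to equal 7, which holds.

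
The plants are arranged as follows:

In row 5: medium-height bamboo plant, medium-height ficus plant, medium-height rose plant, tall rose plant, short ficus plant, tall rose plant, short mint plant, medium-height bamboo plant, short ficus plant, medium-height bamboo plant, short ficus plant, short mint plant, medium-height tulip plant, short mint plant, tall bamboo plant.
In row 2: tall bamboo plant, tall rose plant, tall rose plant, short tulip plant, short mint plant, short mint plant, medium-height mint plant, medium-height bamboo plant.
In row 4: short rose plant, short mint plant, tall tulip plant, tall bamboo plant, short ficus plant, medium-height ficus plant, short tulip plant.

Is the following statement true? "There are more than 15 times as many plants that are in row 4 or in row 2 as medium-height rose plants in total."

There are 15 plants in row 4 or in row 2.
There is 1 medium-height rose plant.
The claim requires 15 > 15 × 1 = 15, which does not hold.

False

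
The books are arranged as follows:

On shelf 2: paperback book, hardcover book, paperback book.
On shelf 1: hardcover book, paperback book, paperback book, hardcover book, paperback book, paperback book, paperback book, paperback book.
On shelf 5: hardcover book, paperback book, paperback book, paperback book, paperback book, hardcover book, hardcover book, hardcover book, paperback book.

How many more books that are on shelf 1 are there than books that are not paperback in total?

1

books on shelf 1: 8.
books that are not paperback: 7.
8 − 7 = 1.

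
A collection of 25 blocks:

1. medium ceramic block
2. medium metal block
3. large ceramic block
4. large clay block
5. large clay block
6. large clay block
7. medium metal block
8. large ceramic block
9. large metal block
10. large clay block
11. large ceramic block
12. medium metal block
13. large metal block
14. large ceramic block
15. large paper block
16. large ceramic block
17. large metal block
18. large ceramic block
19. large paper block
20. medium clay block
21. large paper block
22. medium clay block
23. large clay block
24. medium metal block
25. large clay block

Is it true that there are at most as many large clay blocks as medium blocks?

True

There are 6 large clay blocks.
There are 7 medium blocks.
The claim requires 6 ≤ 7, which holds.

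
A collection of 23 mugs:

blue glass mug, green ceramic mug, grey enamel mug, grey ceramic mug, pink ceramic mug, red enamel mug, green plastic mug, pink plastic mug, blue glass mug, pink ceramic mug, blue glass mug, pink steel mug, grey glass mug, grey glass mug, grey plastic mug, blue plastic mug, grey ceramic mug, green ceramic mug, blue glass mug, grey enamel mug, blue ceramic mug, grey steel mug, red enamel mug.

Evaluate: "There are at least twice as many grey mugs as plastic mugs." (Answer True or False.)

True

grey mugs: 8.
plastic mugs: 4.
The claim requires 8 ≥ 2 × 4 = 8, which holds.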